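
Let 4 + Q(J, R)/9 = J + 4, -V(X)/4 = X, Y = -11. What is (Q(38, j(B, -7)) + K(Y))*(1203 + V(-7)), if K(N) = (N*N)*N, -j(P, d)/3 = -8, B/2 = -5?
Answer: -1217459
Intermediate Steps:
B = -10 (B = 2*(-5) = -10)
j(P, d) = 24 (j(P, d) = -3*(-8) = 24)
V(X) = -4*X
Q(J, R) = 9*J (Q(J, R) = -36 + 9*(J + 4) = -36 + 9*(4 + J) = -36 + (36 + 9*J) = 9*J)
K(N) = N³ (K(N) = N²*N = N³)
(Q(38, j(B, -7)) + K(Y))*(1203 + V(-7)) = (9*38 + (-11)³)*(1203 - 4*(-7)) = (342 - 1331)*(1203 + 28) = -989*1231 = -1217459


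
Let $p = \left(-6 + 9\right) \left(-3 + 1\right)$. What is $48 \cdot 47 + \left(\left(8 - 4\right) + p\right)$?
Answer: $2254$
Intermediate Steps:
$p = -6$ ($p = 3 \left(-2\right) = -6$)
$48 \cdot 47 + \left(\left(8 - 4\right) + p\right) = 48 \cdot 47 + \left(\left(8 - 4\right) - 6\right) = 2256 + \left(4 - 6\right) = 2256 - 2 = 2254$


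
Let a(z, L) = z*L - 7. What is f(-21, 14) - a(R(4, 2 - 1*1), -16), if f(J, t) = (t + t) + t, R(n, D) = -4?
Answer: -15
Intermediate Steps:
a(z, L) = -7 + L*z (a(z, L) = L*z - 7 = -7 + L*z)
f(J, t) = 3*t (f(J, t) = 2*t + t = 3*t)
f(-21, 14) - a(R(4, 2 - 1*1), -16) = 3*14 - (-7 - 16*(-4)) = 42 - (-7 + 64) = 42 - 1*57 = 42 - 57 = -15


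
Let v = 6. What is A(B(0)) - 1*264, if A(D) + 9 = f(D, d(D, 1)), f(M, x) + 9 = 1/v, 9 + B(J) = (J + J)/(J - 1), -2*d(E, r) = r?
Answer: -1691/6 ≈ -281.83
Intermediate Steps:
d(E, r) = -r/2
B(J) = -9 + 2*J/(-1 + J) (B(J) = -9 + (J + J)/(J - 1) = -9 + (2*J)/(-1 + J) = -9 + 2*J/(-1 + J))
f(M, x) = -53/6 (f(M, x) = -9 + 1/6 = -9 + ⅙ = -53/6)
A(D) = -107/6 (A(D) = -9 - 53/6 = -107/6)
A(B(0)) - 1*264 = -107/6 - 1*264 = -107/6 - 264 = -1691/6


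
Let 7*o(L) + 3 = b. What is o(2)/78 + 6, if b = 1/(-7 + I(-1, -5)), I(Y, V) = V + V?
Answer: 2140/357 ≈ 5.9944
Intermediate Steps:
I(Y, V) = 2*V
b = -1/17 (b = 1/(-7 + 2*(-5)) = 1/(-7 - 10) = 1/(-17) = -1/17 ≈ -0.058824)
o(L) = -52/119 (o(L) = -3/7 + (1/7)*(-1/17) = -3/7 - 1/119 = -52/119)
o(2)/78 + 6 = -52/119/78 + 6 = -52/119*1/78 + 6 = -2/357 + 6 = 2140/357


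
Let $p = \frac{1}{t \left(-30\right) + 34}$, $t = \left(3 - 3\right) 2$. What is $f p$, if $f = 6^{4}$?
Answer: $\frac{648}{17} \approx 38.118$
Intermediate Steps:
$t = 0$ ($t = 0 \cdot 2 = 0$)
$f = 1296$
$p = \frac{1}{34}$ ($p = \frac{1}{0 \left(-30\right) + 34} = \frac{1}{0 + 34} = \frac{1}{34} \approx 0.029412$)
$f p = 1296 \cdot \frac{1}{34} = \frac{648}{17}$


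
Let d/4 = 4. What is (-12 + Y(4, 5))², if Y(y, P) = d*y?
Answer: 2704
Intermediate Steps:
d = 16 (d = 4*4 = 16)
Y(y, P) = 16*y
(-12 + Y(4, 5))² = (-12 + 16*4)² = (-12 + 64)² = 52² = 2704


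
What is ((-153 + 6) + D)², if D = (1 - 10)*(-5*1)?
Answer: 10404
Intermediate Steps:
D = 45 (D = -9*(-5) = 45)
((-153 + 6) + D)² = ((-153 + 6) + 45)² = (-147 + 45)² = (-102)² = 10404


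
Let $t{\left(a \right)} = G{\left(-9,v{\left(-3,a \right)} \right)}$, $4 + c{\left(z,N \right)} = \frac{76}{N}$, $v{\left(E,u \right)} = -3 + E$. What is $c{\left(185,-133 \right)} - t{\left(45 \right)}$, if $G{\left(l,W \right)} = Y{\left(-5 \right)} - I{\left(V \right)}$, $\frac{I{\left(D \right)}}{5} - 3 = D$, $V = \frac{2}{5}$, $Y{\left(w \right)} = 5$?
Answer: $\frac{52}{7} \approx 7.4286$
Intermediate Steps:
$V = \frac{2}{5}$ ($V = 2 \cdot \frac{1}{5} = \frac{2}{5} \approx 0.4$)
$I{\left(D \right)} = 15 + 5 D$
$c{\left(z,N \right)} = -4 + \frac{76}{N}$
$G{\left(l,W \right)} = -12$ ($G{\left(l,W \right)} = 5 - \left(15 + 5 \cdot \frac{2}{5}\right) = 5 - \left(15 + 2\right) = 5 - 17 = -12$)
$t{\left(a \right)} = -12$
$c{\left(185,-133 \right)} - t{\left(45 \right)} = \left(-4 + \frac{76}{-133}\right) - -12 = \left(-4 + 76 \left(- \frac{1}{133}\right)\right) + 12 = \left(-4 - \frac{4}{7}\right) + 12 = - \frac{32}{7} + 12 = \frac{52}{7}$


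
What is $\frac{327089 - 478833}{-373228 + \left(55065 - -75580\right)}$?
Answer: $\frac{151744}{242583} \approx 0.62553$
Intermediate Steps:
$\frac{327089 - 478833}{-373228 + \left(55065 - -75580\right)} = - \frac{151744}{-373228 + \left(55065 + 75580\right)} = - \frac{151744}{-373228 + 130645} = - \frac{151744}{-242583} = \left(-151744\right) \left(- \frac{1}{242583}\right) = \frac{151744}{242583}$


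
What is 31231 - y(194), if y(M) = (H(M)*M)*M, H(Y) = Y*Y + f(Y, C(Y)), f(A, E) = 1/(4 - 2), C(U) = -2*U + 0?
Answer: -1416456083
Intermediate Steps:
C(U) = -2*U
f(A, E) = 1/2
H(Y) = 1/2 + Y**2 (H(Y) = Y*Y + 1/2 = Y**2 + 1/2 = 1/2 + Y**2)
y(M) = M**2*(1/2 + M**2) (y(M) = ((1/2 + M**2)*M)*M = (M*(1/2 + M**2))*M = M**2*(1/2 + M**2))
31231 - y(194) = 31231 - (194**4 + (1/2)*194**2) = 31231 - (1416468496 + (1/2)*37636) = 31231 - (1416468496 + 18818) = 31231 - 1*1416487314 = 31231 - 1416487314 = -1416456083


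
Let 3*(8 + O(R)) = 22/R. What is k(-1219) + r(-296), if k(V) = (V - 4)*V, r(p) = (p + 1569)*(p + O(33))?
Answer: 9937151/9 ≈ 1.1041e+6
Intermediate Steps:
O(R) = -8 + 22/(3*R) (O(R) = -8 + (22/R)/3 = -8 + 22/(3*R))
r(p) = (1569 + p)*(-70/9 + p) (r(p) = (p + 1569)*(p + (-8 + (22/3)/33)) = (1569 + p)*(p + (-8 + (22/3)*(1/33))) = (1569 + p)*(p + (-8 + 2/9)) = (1569 + p)*(p - 70/9) = (1569 + p)*(-70/9 + p))
k(V) = V*(-4 + V) (k(V) = (-4 + V)*V = V*(-4 + V))
k(-1219) + r(-296) = -1219*(-4 - 1219) + (-36610/3 + (-296)² + (14051/9)*(-296)) = -1219*(-1223) + (-36610/3 + 87616 - 4159096/9) = 1490837 - 3480382/9 = 9937151/9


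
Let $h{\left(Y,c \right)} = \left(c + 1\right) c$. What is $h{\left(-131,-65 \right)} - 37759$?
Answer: $-33599$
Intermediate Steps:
$h{\left(Y,c \right)} = c \left(1 + c\right)$ ($h{\left(Y,c \right)} = \left(1 + c\right) c = c \left(1 + c\right)$)
$h{\left(-131,-65 \right)} - 37759 = - 65 \left(1 - 65\right) - 37759 = \left(-65\right) \left(-64\right) - 37759 = 4160 - 37759 = -33599$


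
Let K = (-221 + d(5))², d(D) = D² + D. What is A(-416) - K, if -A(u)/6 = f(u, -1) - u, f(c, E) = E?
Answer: -38971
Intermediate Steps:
d(D) = D + D²
K = 36481 (K = (-221 + 5*(1 + 5))² = (-221 + 5*6)² = (-221 + 30)² = (-191)² = 36481)
A(u) = 6 + 6*u (A(u) = -6*(-1 - u) = 6 + 6*u)
A(-416) - K = (6 + 6*(-416)) - 1*36481 = (6 - 2496) - 36481 = -2490 - 36481 = -38971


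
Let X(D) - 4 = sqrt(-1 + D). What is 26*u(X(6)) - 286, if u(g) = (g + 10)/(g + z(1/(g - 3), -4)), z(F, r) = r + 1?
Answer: -689/2 + 169*sqrt(5)/2 ≈ -155.55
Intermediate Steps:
z(F, r) = 1 + r
X(D) = 4 + sqrt(-1 + D)
u(g) = (10 + g)/(-3 + g) (u(g) = (g + 10)/(g + (1 - 4)) = (10 + g)/(g - 3) = (10 + g)/(-3 + g))
26*u(X(6)) - 286 = 26*((10 + (4 + sqrt(-1 + 6)))/(-3 + (4 + sqrt(-1 + 6)))) - 286 = 26*((10 + (4 + sqrt(5)))/(-3 + (4 + sqrt(5)))) - 286 = 26*((14 + sqrt(5))/(1 + sqrt(5))) - 286 = 26*(14 + sqrt(5))/(1 + sqrt(5)) - 286 = -286 + 26*(14 + sqrt(5))/(1 + sqrt(5))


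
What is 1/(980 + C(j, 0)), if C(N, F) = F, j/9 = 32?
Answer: 1/980 ≈ 0.0010204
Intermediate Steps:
j = 288 (j = 9*32 = 288)
1/(980 + C(j, 0)) = 1/(980 + 0) = 1/980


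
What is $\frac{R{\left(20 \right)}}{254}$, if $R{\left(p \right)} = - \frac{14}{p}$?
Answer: $- \frac{7}{2540} \approx -0.0027559$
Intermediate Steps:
$\frac{R{\left(20 \right)}}{254} = \frac{\left(-14\right) \frac{1}{20}}{254} = \left(-14\right) \frac{1}{20} \cdot \frac{1}{254} = \left(- \frac{7}{10}\right) \frac{1}{254} = - \frac{7}{2540}$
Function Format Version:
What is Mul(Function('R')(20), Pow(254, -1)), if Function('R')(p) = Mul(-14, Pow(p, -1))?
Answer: Rational(-7, 2540) ≈ -0.0027559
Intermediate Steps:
Mul(Function('R')(20), Pow(254, -1)) = Mul(Mul(-14, Pow(20, -1)), Pow(254, -1)) = Mul(Mul(-14, Rational(1, 20)), Rational(1, 254)) = Mul(Rational(-7, 10), Rational(1, 254)) = Rational(-7, 2540)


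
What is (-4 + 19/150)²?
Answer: 337561/22500 ≈ 15.003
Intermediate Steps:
(-4 + 19/150)² = (-581/150)² = 337561/22500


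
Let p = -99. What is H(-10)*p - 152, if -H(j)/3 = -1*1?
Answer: -449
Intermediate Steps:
H(j) = 3 (H(j) = -(-3) = -3*(-1) = 3)
H(-10)*p - 152 = 3*(-99) - 152 = -297 - 152 = -449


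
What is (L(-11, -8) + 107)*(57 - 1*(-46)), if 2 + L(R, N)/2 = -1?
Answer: 10403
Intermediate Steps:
L(R, N) = -6 (L(R, N) = -4 + 2*(-1) = -4 - 2 = -6)
(L(-11, -8) + 107)*(57 - 1*(-46)) = (-6 + 107)*(57 - 1*(-46)) = 101*(57 + 46) = 101*103 = 10403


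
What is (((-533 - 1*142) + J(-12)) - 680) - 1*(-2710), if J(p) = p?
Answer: 1343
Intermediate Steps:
(((-533 - 1*142) + J(-12)) - 680) - 1*(-2710) = (((-533 - 1*142) - 12) - 680) - 1*(-2710) = (((-533 - 142) - 12) - 680) + 2710 = ((-675 - 12) - 680) + 2710 = (-687 - 680) + 2710 = -1367 + 2710 = 1343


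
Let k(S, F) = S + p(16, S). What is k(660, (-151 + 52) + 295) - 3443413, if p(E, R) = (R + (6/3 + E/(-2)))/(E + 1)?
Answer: -58526147/17 ≈ -3.4427e+6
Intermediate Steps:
p(E, R) = (2 + R - E/2)/(1 + E) (p(E, R) = (R + (6*(⅓) + E*(-½)))/(1 + E) = (R + (2 - E/2))/(1 + E) = (2 + R - E/2)/(1 + E))
k(S, F) = -6/17 + 18*S/17 (k(S, F) = S + (2 + S - ½*16)/(1 + 16) = S + (2 + S - 8)/17 = S + (-6 + S)/17 = S + (-6/17 + S/17) = -6/17 + 18*S/17)
k(660, (-151 + 52) + 295) - 3443413 = (-6/17 + (18/17)*660) - 3443413 = (-6/17 + 11880/17) - 3443413 = 11874/17 - 3443413 = -58526147/17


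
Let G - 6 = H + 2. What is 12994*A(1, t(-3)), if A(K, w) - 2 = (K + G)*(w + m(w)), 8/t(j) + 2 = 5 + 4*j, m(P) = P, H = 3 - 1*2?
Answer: -1845148/9 ≈ -2.0502e+5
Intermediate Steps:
H = 1 (H = 3 - 2 = 1)
G = 9 (G = 6 + (1 + 2) = 6 + 3 = 9)
t(j) = 8/(3 + 4*j) (t(j) = 8/(-2 + (5 + 4*j)) = 8/(3 + 4*j))
A(K, w) = 2 + 2*w*(9 + K) (A(K, w) = 2 + (K + 9)*(w + w) = 2 + (9 + K)*(2*w) = 2 + 2*w*(9 + K))
12994*A(1, t(-3)) = 12994*(2 + 18*(8/(3 + 4*(-3))) + 2*1*(8/(3 + 4*(-3)))) = 12994*(2 + 18*(8/(3 - 12)) + 2*1*(8/(3 - 12))) = 12994*(2 + 18*(8/(-9)) + 2*1*(8/(-9))) = 12994*(2 + 18*(8*(-⅑)) + 2*1*(8*(-⅑))) = 12994*(2 + 18*(-8/9) + 2*1*(-8/9)) = 12994*(2 - 16 - 16/9) = 12994*(-142/9) = -1845148/9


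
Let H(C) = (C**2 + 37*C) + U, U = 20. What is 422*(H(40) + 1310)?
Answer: 1861020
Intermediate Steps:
H(C) = 20 + C**2 + 37*C (H(C) = (C**2 + 37*C) + 20 = 20 + C**2 + 37*C)
422*(H(40) + 1310) = 422*((20 + 40**2 + 37*40) + 1310) = 422*((20 + 1600 + 1480) + 1310) = 422*(3100 + 1310) = 422*4410 = 1861020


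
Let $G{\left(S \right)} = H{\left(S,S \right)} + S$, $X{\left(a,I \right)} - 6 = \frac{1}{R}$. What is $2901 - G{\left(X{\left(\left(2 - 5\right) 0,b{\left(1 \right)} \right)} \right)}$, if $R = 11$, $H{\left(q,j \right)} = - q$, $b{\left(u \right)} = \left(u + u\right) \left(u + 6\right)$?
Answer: $2901$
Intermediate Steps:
$b{\left(u \right)} = 2 u \left(6 + u\right)$
$X{\left(a,I \right)} = \frac{67}{11}$ ($X{\left(a,I \right)} = 6 + \frac{1}{11} = \frac{67}{11}$)
$G{\left(S \right)} = 0$ ($G{\left(S \right)} = - S + S = 0$)
$2901 - G{\left(X{\left(\left(2 - 5\right) 0,b{\left(1 \right)} \right)} \right)} = 2901 - 0 = 2901 + 0 = 2901$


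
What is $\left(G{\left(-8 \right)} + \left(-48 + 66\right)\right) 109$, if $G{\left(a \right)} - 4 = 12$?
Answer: $3706$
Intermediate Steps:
$G{\left(a \right)} = 16$ ($G{\left(a \right)} = 4 + 12 = 16$)
$\left(G{\left(-8 \right)} + \left(-48 + 66\right)\right) 109 = \left(16 + \left(-48 + 66\right)\right) 109 = \left(16 + 18\right) 109 = 34 \cdot 109 = 3706$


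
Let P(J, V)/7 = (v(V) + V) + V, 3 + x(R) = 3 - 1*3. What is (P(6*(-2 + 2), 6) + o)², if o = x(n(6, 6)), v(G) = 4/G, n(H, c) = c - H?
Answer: 66049/9 ≈ 7338.8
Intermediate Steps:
x(R) = -3 (x(R) = -3 + (3 - 1*3) = -3 + (3 - 3) = -3 + 0 = -3)
o = -3
P(J, V) = 14*V + 28/V (P(J, V) = 7*((4/V + V) + V) = 7*((V + 4/V) + V) = 7*(2*V + 4/V) = 14*V + 28/V)
(P(6*(-2 + 2), 6) + o)² = ((14*6 + 28/6) - 3)² = ((84 + 28*(⅙)) - 3)² = ((84 + 14/3) - 3)² = (266/3 - 3)² = (257/3)² = 66049/9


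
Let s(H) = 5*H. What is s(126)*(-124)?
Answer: -78120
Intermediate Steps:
s(126)*(-124) = (5*126)*(-124) = 630*(-124) = -78120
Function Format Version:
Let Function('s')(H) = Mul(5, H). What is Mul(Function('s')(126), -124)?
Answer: -78120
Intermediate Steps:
Mul(Function('s')(126), -124) = Mul(Mul(5, 126), -124) = Mul(630, -124) = -78120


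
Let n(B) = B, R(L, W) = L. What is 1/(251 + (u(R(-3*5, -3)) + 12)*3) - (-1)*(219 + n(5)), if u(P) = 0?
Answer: 64289/287 ≈ 224.00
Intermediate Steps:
1/(251 + (u(R(-3*5, -3)) + 12)*3) - (-1)*(219 + n(5)) = 1/(251 + (0 + 12)*3) - (-1)*(219 + 5) = 1/(251 + 12*3) - (-1)*224 = 1/(251 + 36) - 1*(-224) = 1/287 + 224 = 64289/287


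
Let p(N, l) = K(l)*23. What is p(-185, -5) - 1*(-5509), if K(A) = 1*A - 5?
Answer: 5279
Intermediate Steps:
K(A) = -5 + A (K(A) = A - 5 = -5 + A)
p(N, l) = -115 + 23*l (p(N, l) = (-5 + l)*23 = -115 + 23*l)
p(-185, -5) - 1*(-5509) = (-115 + 23*(-5)) - 1*(-5509) = (-115 - 115) + 5509 = -230 + 5509 = 5279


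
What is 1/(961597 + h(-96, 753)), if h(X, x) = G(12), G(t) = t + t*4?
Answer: 1/961657 ≈ 1.0399e-6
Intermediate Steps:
G(t) = 5*t (G(t) = t + 4*t = 5*t)
h(X, x) = 60 (h(X, x) = 5*12 = 60)
1/(961597 + h(-96, 753)) = 1/(961597 + 60) = 1/961657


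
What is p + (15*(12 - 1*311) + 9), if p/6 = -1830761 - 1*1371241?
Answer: -19216488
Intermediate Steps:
p = -19212012 (p = 6*(-1830761 - 1*1371241) = 6*(-1830761 - 1371241) = 6*(-3202002) = -19212012)
p + (15*(12 - 1*311) + 9) = -19212012 + (15*(12 - 1*311) + 9) = -19212012 + (15*(12 - 311) + 9) = -19212012 + (15*(-299) + 9) = -19212012 + (-4485 + 9) = -19212012 - 4476 = -19216488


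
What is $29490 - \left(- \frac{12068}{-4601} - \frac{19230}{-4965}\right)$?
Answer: $\frac{44901342200}{1522931} \approx 29484.0$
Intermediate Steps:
$29490 - \left(- \frac{12068}{-4601} - \frac{19230}{-4965}\right) = 29490 - \left(\left(-12068\right) \left(- \frac{1}{4601}\right) - - \frac{1282}{331}\right) = 29490 - \left(\frac{12068}{4601} + \frac{1282}{331}\right) = 29490 - \frac{9892990}{1522931} = \frac{44901342200}{1522931}$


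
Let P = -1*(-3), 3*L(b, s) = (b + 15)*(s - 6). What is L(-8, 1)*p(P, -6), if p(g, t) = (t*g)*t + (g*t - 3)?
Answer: -1015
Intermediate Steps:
L(b, s) = (-6 + s)*(15 + b)/3 (L(b, s) = ((b + 15)*(s - 6))/3 = ((15 + b)*(-6 + s))/3 = ((-6 + s)*(15 + b))/3 = (-6 + s)*(15 + b)/3)
P = 3
p(g, t) = -3 + g*t + g*t² (p(g, t) = (g*t)*t + (-3 + g*t) = g*t² + (-3 + g*t) = -3 + g*t + g*t²)
L(-8, 1)*p(P, -6) = (-30 - 2*(-8) + 5*1 + (⅓)*(-8)*1)*(-3 + 3*(-6) + 3*(-6)²) = (-30 + 16 + 5 - 8/3)*(-3 - 18 + 3*36) = -35*(-3 - 18 + 108)/3 = -35/3*87 = -1015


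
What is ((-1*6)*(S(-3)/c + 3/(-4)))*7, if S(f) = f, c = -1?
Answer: -189/2 ≈ -94.500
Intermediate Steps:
((-1*6)*(S(-3)/c + 3/(-4)))*7 = ((-1*6)*(-3/(-1) + 3/(-4)))*7 = -6*(-3*(-1) + 3*(-1/4))*7 = -6*(3 - 3/4)*7 = -6*9/4*7 = -27/2*7 = -189/2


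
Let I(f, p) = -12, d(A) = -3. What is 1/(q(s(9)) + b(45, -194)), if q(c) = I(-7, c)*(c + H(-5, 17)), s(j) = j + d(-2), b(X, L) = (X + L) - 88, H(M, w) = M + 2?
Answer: -1/273 ≈ -0.0036630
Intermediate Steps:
H(M, w) = 2 + M
b(X, L) = -88 + L + X (b(X, L) = (L + X) - 88 = -88 + L + X)
s(j) = -3 + j (s(j) = j - 3 = -3 + j)
q(c) = 36 - 12*c (q(c) = -12*(c + (2 - 5)) = -12*(c - 3) = -12*(-3 + c) = 36 - 12*c)
1/(q(s(9)) + b(45, -194)) = 1/((36 - 12*(-3 + 9)) + (-88 - 194 + 45)) = 1/((36 - 12*6) - 237) = 1/((36 - 72) - 237) = 1/(-36 - 237) = 1/(-273) = -1/273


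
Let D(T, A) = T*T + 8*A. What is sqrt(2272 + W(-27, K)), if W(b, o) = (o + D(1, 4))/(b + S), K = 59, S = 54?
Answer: 2*sqrt(46077)/9 ≈ 47.701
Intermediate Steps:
D(T, A) = T**2 + 8*A
W(b, o) = (33 + o)/(54 + b) (W(b, o) = (o + (1**2 + 8*4))/(b + 54) = (o + (1 + 32))/(54 + b) = (o + 33)/(54 + b) = (33 + o)/(54 + b))
sqrt(2272 + W(-27, K)) = sqrt(2272 + (33 + 59)/(54 - 27)) = sqrt(2272 + 92/27) = sqrt(61436/27) = 2*sqrt(46077)/9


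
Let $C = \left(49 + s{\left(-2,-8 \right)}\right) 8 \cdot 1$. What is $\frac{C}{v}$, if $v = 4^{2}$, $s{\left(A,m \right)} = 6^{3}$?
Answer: $\frac{265}{2} \approx 132.5$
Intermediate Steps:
$s{\left(A,m \right)} = 216$
$C = 2120$ ($C = \left(49 + 216\right) 8 \cdot 1 = 265 \cdot 8 = 2120$)
$v = 16$
$\frac{C}{v} = \frac{2120}{16} = 2120 \cdot \frac{1}{16} = \frac{265}{2}$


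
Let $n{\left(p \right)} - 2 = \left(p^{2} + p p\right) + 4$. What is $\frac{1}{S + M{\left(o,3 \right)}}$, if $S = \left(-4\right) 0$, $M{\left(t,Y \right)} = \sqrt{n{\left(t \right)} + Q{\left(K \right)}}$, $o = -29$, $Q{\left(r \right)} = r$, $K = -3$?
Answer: $\frac{\sqrt{1685}}{1685} \approx 0.024361$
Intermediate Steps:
$n{\left(p \right)} = 6 + 2 p^{2}$ ($n{\left(p \right)} = 2 + \left(\left(p^{2} + p p\right) + 4\right) = 2 + \left(\left(p^{2} + p^{2}\right) + 4\right) = 2 + \left(2 p^{2} + 4\right) = 2 + \left(4 + 2 p^{2}\right) = 6 + 2 p^{2}$)
$M{\left(t,Y \right)} = \sqrt{3 + 2 t^{2}}$ ($M{\left(t,Y \right)} = \sqrt{\left(6 + 2 t^{2}\right) - 3} = \sqrt{3 + 2 t^{2}}$)
$S = 0$
$\frac{1}{S + M{\left(o,3 \right)}} = \frac{1}{0 + \sqrt{3 + 2 \left(-29\right)^{2}}} = \frac{1}{0 + \sqrt{3 + 2 \cdot 841}} = \frac{1}{0 + \sqrt{3 + 1682}} = \frac{1}{0 + \sqrt{1685}} = \frac{1}{\sqrt{1685}} = \frac{\sqrt{1685}}{1685}$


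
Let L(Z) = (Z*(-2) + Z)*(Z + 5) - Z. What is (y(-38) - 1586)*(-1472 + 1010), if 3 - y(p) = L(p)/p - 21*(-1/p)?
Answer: 14171619/19 ≈ 7.4588e+5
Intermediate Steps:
L(Z) = -Z - Z*(5 + Z) (L(Z) = (-2*Z + Z)*(5 + Z) - Z = (-Z)*(5 + Z) - Z = -Z*(5 + Z) - Z = -Z - Z*(5 + Z))
y(p) = 9 + p - 21/p (y(p) = 3 - ((-p*(6 + p))/p - 21*(-1/p)) = 3 - ((-6 - p) - (-21)/p) = 3 - ((-6 - p) + 21/p) = 3 - (-6 - p + 21/p) = 3 + (6 + p - 21/p) = 9 + p - 21/p)
(y(-38) - 1586)*(-1472 + 1010) = ((9 - 38 - 21/(-38)) - 1586)*(-1472 + 1010) = ((9 - 38 - 21*(-1/38)) - 1586)*(-462) = ((9 - 38 + 21/38) - 1586)*(-462) = (-1081/38 - 1586)*(-462) = -61349/38*(-462) = 14171619/19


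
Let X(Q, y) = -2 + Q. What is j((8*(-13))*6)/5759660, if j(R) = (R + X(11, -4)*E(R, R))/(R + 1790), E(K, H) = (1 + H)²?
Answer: 3492537/6715763560 ≈ 0.00052005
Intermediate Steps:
j(R) = (R + 9*(1 + R)²)/(1790 + R) (j(R) = (R + (-2 + 11)*(1 + R)²)/(R + 1790) = (R + 9*(1 + R)²)/(1790 + R))
j((8*(-13))*6)/5759660 = (((8*(-13))*6 + 9*(1 + (8*(-13))*6)²)/(1790 + (8*(-13))*6))/5759660 = ((-104*6 + 9*(1 - 104*6)²)/(1790 - 104*6))*(1/5759660) = ((-624 + 9*(1 - 624)²)/(1790 - 624))*(1/5759660) = ((-624 + 9*(-623)²)/1166)*(1/5759660) = ((-624 + 9*388129)/1166)*(1/5759660) = ((-624 + 3493161)/1166)*(1/5759660) = ((1/1166)*3492537)*(1/5759660) = (3492537/1166)*(1/5759660) = 3492537/6715763560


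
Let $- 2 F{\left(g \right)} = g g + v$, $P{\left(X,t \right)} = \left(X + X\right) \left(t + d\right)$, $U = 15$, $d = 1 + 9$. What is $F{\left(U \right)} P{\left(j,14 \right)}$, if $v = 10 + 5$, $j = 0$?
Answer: $0$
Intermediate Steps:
$d = 10$
$v = 15$
$P{\left(X,t \right)} = 2 X \left(10 + t\right)$ ($P{\left(X,t \right)} = \left(X + X\right) \left(t + 10\right) = 2 X \left(10 + t\right)$)
$F{\left(g \right)} = - \frac{15}{2} - \frac{g^{2}}{2}$ ($F{\left(g \right)} = - \frac{g g + 15}{2} = - \frac{g^{2} + 15}{2} = - \frac{15 + g^{2}}{2} = - \frac{15}{2} - \frac{g^{2}}{2}$)
$F{\left(U \right)} P{\left(j,14 \right)} = \left(- \frac{15}{2} - \frac{15^{2}}{2}\right) 2 \cdot 0 \left(10 + 14\right) = \left(- \frac{15}{2} - \frac{225}{2}\right) 2 \cdot 0 \cdot 24 = \left(- \frac{15}{2} - \frac{225}{2}\right) 0 = \left(-120\right) 0 = 0$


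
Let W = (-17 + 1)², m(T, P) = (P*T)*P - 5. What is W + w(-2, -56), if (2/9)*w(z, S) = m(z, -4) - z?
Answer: 197/2 ≈ 98.500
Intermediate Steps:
m(T, P) = -5 + T*P² (m(T, P) = T*P² - 5 = -5 + T*P²)
W = 256 (W = (-16)² = 256)
w(z, S) = -45/2 + 135*z/2 (w(z, S) = 9*((-5 + z*(-4)²) - z)/2 = 9*((-5 + z*16) - z)/2 = 9*((-5 + 16*z) - z)/2 = 9*(-5 + 15*z)/2 = -45/2 + 135*z/2)
W + w(-2, -56) = 256 + (-45/2 + (135/2)*(-2)) = 256 + (-45/2 - 135) = 256 - 315/2 = 197/2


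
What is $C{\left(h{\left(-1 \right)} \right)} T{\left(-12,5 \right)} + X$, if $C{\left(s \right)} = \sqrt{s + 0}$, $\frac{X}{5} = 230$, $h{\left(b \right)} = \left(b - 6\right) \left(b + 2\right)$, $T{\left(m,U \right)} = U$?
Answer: $1150 + 5 i \sqrt{7} \approx 1150.0 + 13.229 i$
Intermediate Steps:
$h{\left(b \right)} = \left(-6 + b\right) \left(2 + b\right)$ ($h{\left(b \right)} = \left(b - 6\right) \left(2 + b\right) = \left(-6 + b\right) \left(2 + b\right)$)
$X = 1150$ ($X = 5 \cdot 230 = 1150$)
$C{\left(s \right)} = \sqrt{s}$
$C{\left(h{\left(-1 \right)} \right)} T{\left(-12,5 \right)} + X = \sqrt{-12 + \left(-1\right)^{2} - -4} \cdot 5 + 1150 = \sqrt{-12 + 1 + 4} \cdot 5 + 1150 = \sqrt{-7} \cdot 5 + 1150 = i \sqrt{7} \cdot 5 + 1150 = 5 i \sqrt{7} + 1150 = 1150 + 5 i \sqrt{7}$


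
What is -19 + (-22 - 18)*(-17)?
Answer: 661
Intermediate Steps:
-19 + (-22 - 18)*(-17) = -19 - 40*(-17) = -19 + 680 = 661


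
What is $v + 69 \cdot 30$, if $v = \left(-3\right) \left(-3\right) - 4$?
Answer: $2075$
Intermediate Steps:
$v = 5$ ($v = 9 - 4 = 5$)
$v + 69 \cdot 30 = 5 + 69 \cdot 30 = 5 + 2070 = 2075$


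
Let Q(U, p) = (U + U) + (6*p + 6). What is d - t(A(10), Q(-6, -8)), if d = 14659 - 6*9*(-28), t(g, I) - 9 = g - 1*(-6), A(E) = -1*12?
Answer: 16168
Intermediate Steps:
A(E) = -12
Q(U, p) = 6 + 2*U + 6*p (Q(U, p) = 2*U + (6 + 6*p) = 6 + 2*U + 6*p)
t(g, I) = 15 + g (t(g, I) = 9 + (g - 1*(-6)) = 9 + (g + 6) = 9 + (6 + g) = 15 + g)
d = 16171 (d = 14659 - 54*(-28) = 14659 - 1*(-1512) = 14659 + 1512 = 16171)
d - t(A(10), Q(-6, -8)) = 16171 - (15 - 12) = 16171 - 1*3 = 16171 - 3 = 16168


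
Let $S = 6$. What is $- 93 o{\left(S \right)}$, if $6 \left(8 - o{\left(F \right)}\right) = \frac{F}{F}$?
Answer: $- \frac{1457}{2} \approx -728.5$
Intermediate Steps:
$o{\left(F \right)} = \frac{47}{6}$ ($o{\left(F \right)} = 8 - \frac{F \frac{1}{F}}{6} = 8 - \frac{1}{6} = \frac{47}{6}$)
$- 93 o{\left(S \right)} = \left(-93\right) \frac{47}{6} = - \frac{1457}{2}$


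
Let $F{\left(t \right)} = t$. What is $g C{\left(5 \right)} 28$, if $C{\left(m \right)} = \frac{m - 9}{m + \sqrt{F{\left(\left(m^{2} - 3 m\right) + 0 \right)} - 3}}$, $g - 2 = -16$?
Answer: $\frac{3920}{9} - \frac{784 \sqrt{7}}{9} \approx 205.08$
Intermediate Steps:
$g = -14$ ($g = 2 - 16 = -14$)
$C{\left(m \right)} = \frac{-9 + m}{m + \sqrt{-3 + m^{2} - 3 m}}$ ($C{\left(m \right)} = \frac{m - 9}{m + \sqrt{\left(\left(m^{2} - 3 m\right) + 0\right) - 3}} = \frac{-9 + m}{m + \sqrt{\left(m^{2} - 3 m\right) - 3}} = \frac{-9 + m}{m + \sqrt{-3 + m^{2} - 3 m}}$)
$g C{\left(5 \right)} 28 = - 14 \frac{-9 + 5}{5 + \sqrt{-3 + 5 \left(-3 + 5\right)}} 28 = - 14 \frac{1}{5 + \sqrt{-3 + 5 \cdot 2}} \left(-4\right) 28 = - 14 \frac{1}{5 + \sqrt{-3 + 10}} \left(-4\right) 28 = - 14 \frac{1}{5 + \sqrt{7}} \left(-4\right) 28 = - 14 \left(- \frac{4}{5 + \sqrt{7}}\right) 28 = \frac{56}{5 + \sqrt{7}} \cdot 28 = \frac{1568}{5 + \sqrt{7}}$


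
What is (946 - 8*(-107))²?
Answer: 3247204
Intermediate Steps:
(946 - 8*(-107))² = (946 + 856)² = 1802² = 3247204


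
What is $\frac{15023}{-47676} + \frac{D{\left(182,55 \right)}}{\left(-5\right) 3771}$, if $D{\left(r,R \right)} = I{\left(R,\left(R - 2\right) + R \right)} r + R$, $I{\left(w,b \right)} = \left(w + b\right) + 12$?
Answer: $- \frac{40096921}{19976244} \approx -2.0072$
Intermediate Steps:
$I{\left(w,b \right)} = 12 + b + w$ ($I{\left(w,b \right)} = \left(b + w\right) + 12 = 12 + b + w$)
$D{\left(r,R \right)} = R + r \left(10 + 3 R\right)$ ($D{\left(r,R \right)} = \left(12 + \left(\left(R - 2\right) + R\right) + R\right) r + R = \left(12 + \left(\left(-2 + R\right) + R\right) + R\right) r + R = \left(12 + \left(-2 + 2 R\right) + R\right) r + R = \left(10 + 3 R\right) r + R = r \left(10 + 3 R\right) + R = R + r \left(10 + 3 R\right)$)
$\frac{15023}{-47676} + \frac{D{\left(182,55 \right)}}{\left(-5\right) 3771} = \frac{15023}{-47676} + \frac{55 + 182 \left(10 + 3 \cdot 55\right)}{\left(-5\right) 3771} = 15023 \left(- \frac{1}{47676}\right) + \frac{55 + 182 \left(10 + 165\right)}{-18855} = - \frac{15023}{47676} + \left(55 + 182 \cdot 175\right) \left(- \frac{1}{18855}\right) = - \frac{15023}{47676} + \left(55 + 31850\right) \left(- \frac{1}{18855}\right) = - \frac{15023}{47676} + 31905 \left(- \frac{1}{18855}\right) = - \frac{15023}{47676} - \frac{709}{419} = - \frac{40096921}{19976244}$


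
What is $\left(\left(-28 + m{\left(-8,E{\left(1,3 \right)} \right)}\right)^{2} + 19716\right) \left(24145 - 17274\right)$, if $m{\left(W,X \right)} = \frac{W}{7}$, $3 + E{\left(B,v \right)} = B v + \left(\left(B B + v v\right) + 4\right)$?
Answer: $\frac{6923906700}{49} \approx 1.413 \cdot 10^{8}$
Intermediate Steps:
$E{\left(B,v \right)} = 1 + B^{2} + v^{2} + B v$ ($E{\left(B,v \right)} = -3 + \left(B v + \left(\left(B B + v v\right) + 4\right)\right) = -3 + \left(B v + \left(\left(B^{2} + v^{2}\right) + 4\right)\right) = -3 + \left(B v + \left(4 + B^{2} + v^{2}\right)\right) = -3 + \left(4 + B^{2} + v^{2} + B v\right) = 1 + B^{2} + v^{2} + B v$)
$m{\left(W,X \right)} = \frac{W}{7}$ ($m{\left(W,X \right)} = W \frac{1}{7} = \frac{W}{7}$)
$\left(\left(-28 + m{\left(-8,E{\left(1,3 \right)} \right)}\right)^{2} + 19716\right) \left(24145 - 17274\right) = \left(\left(-28 + \frac{1}{7} \left(-8\right)\right)^{2} + 19716\right) \left(24145 - 17274\right) = \left(\left(-28 - \frac{8}{7}\right)^{2} + 19716\right) 6871 = \left(\left(- \frac{204}{7}\right)^{2} + 19716\right) 6871 = \left(\frac{41616}{49} + 19716\right) 6871 = \frac{1007700}{49} \cdot 6871 = \frac{6923906700}{49}$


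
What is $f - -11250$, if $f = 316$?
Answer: $11566$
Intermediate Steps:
$f - -11250 = 316 - -11250 = 316 + 11250 = 11566$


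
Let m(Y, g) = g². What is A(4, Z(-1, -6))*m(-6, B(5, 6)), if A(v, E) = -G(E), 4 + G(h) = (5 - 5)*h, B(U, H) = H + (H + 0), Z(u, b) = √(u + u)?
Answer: 576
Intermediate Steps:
Z(u, b) = √2*√u (Z(u, b) = √(2*u) = √2*√u)
B(U, H) = 2*H (B(U, H) = H + H = 2*H)
G(h) = -4 (G(h) = -4 + (5 - 5)*h = -4 + 0*h = -4 + 0 = -4)
A(v, E) = 4 (A(v, E) = -1*(-4) = 4)
A(4, Z(-1, -6))*m(-6, B(5, 6)) = 4*(2*6)² = 4*12² = 4*144 = 576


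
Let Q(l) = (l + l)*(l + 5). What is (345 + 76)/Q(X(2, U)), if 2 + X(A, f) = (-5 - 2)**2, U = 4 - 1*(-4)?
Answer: 421/4888 ≈ 0.086129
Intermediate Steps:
U = 8 (U = 4 + 4 = 8)
X(A, f) = 47 (X(A, f) = -2 + (-5 - 2)**2 = -2 + (-7)**2 = -2 + 49 = 47)
Q(l) = 2*l*(5 + l) (Q(l) = (2*l)*(5 + l) = 2*l*(5 + l))
(345 + 76)/Q(X(2, U)) = (345 + 76)/((2*47*(5 + 47))) = 421/((2*47*52)) = 421/4888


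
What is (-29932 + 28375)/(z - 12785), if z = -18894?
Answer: 1557/31679 ≈ 0.049149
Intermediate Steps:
(-29932 + 28375)/(z - 12785) = (-29932 + 28375)/(-18894 - 12785) = -1557/(-31679) = -1557*(-1/31679) = 1557/31679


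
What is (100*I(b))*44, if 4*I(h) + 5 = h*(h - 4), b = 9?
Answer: 44000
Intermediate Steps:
I(h) = -5/4 + h*(-4 + h)/4 (I(h) = -5/4 + (h*(h - 4))/4 = -5/4 + (h*(-4 + h))/4 = -5/4 + h*(-4 + h)/4)
(100*I(b))*44 = (100*(-5/4 - 1*9 + (¼)*9²))*44 = (100*(-5/4 - 9 + (¼)*81))*44 = (100*(-5/4 - 9 + 81/4))*44 = (100*10)*44 = 1000*44 = 44000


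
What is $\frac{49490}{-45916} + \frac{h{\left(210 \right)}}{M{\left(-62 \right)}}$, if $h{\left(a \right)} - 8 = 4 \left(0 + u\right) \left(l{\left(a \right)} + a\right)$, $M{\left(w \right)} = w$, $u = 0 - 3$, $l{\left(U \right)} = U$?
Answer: $\frac{56995233}{711698} \approx 80.083$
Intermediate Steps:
$u = -3$
$h{\left(a \right)} = 8 - 24 a$ ($h{\left(a \right)} = 8 + 4 \left(0 - 3\right) \left(a + a\right) = 8 + 4 \left(-3\right) 2 a = 8 - 12 \cdot 2 a = 8 - 24 a$)
$\frac{49490}{-45916} + \frac{h{\left(210 \right)}}{M{\left(-62 \right)}} = \frac{49490}{-45916} + \frac{8 - 5040}{-62} = 49490 \left(- \frac{1}{45916}\right) + \left(8 - 5040\right) \left(- \frac{1}{62}\right) = - \frac{24745}{22958} - - \frac{2516}{31} = - \frac{24745}{22958} + \frac{2516}{31} = \frac{56995233}{711698}$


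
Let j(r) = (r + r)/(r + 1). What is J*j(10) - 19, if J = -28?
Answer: -769/11 ≈ -69.909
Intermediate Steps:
j(r) = 2*r/(1 + r) (j(r) = (2*r)/(1 + r) = 2*r/(1 + r))
J*j(10) - 19 = -56*10/(1 + 10) - 19 = -56*10/11 - 19 = -28*20/11 - 19 = -560/11 - 19 = -769/11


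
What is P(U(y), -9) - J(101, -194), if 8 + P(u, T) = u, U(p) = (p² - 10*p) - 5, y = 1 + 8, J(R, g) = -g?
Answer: -216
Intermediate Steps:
y = 9
U(p) = -5 + p² - 10*p
P(u, T) = -8 + u
P(U(y), -9) - J(101, -194) = (-8 + (-5 + 9² - 10*9)) - (-1)*(-194) = (-8 + (-5 + 81 - 90)) - 1*194 = (-8 - 14) - 194 = -22 - 194 = -216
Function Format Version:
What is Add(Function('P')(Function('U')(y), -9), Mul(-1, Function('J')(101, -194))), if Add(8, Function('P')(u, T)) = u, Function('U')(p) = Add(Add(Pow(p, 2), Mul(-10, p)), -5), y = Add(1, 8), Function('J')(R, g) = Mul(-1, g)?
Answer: -216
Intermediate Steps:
y = 9
Function('U')(p) = Add(-5, Pow(p, 2), Mul(-10, p))
Function('P')(u, T) = Add(-8, u)
Add(Function('P')(Function('U')(y), -9), Mul(-1, Function('J')(101, -194))) = Add(Add(-8, Add(-5, Pow(9, 2), Mul(-10, 9))), Mul(-1, Mul(-1, -194))) = Add(Add(-8, Add(-5, 81, -90)), Mul(-1, 194)) = Add(Add(-8, -14), -194) = Add(-22, -194) = -216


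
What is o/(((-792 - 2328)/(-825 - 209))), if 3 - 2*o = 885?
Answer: -75999/520 ≈ -146.15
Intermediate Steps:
o = -441 (o = 3/2 - ½*885 = 3/2 - 885/2 = -441)
o/(((-792 - 2328)/(-825 - 209))) = -441*(-825 - 209)/(-792 - 2328) = -441/((-3120/(-1034))) = -441/((-3120*(-1/1034))) = -441/1560/517 = -441*517/1560 = -75999/520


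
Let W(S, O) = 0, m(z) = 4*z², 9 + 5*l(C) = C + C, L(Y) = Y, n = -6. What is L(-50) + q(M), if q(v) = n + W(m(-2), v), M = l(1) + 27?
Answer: -56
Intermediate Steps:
l(C) = -9/5 + 2*C/5 (l(C) = -9/5 + (C + C)/5 = -9/5 + (2*C)/5 = -9/5 + 2*C/5)
M = 128/5 (M = (-9/5 + (⅖)*1) + 27 = (-9/5 + ⅖) + 27 = -7/5 + 27 = 128/5 ≈ 25.600)
q(v) = -6 (q(v) = -6 + 0 = -6)
L(-50) + q(M) = -50 - 6 = -56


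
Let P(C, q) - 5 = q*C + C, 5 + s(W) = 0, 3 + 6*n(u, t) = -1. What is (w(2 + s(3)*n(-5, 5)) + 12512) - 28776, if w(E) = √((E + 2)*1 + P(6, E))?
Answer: -16264 + √453/3 ≈ -16257.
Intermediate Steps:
n(u, t) = -⅔ (n(u, t) = -½ + (⅙)*(-1) = -½ - ⅙ = -⅔)
s(W) = -5 (s(W) = -5 + 0 = -5)
P(C, q) = 5 + C + C*q (P(C, q) = 5 + (q*C + C) = 5 + (C*q + C) = 5 + (C + C*q) = 5 + C + C*q)
w(E) = √(13 + 7*E) (w(E) = √((E + 2)*1 + (5 + 6 + 6*E)) = √((2 + E)*1 + (11 + 6*E)) = √((2 + E) + (11 + 6*E)) = √(13 + 7*E))
(w(2 + s(3)*n(-5, 5)) + 12512) - 28776 = (√(13 + 7*(2 - 5*(-⅔))) + 12512) - 28776 = (√(13 + 7*(2 + 10/3)) + 12512) - 28776 = (√(13 + 7*(16/3)) + 12512) - 28776 = (√(13 + 112/3) + 12512) - 28776 = (√(151/3) + 12512) - 28776 = (√453/3 + 12512) - 28776 = (12512 + √453/3) - 28776 = -16264 + √453/3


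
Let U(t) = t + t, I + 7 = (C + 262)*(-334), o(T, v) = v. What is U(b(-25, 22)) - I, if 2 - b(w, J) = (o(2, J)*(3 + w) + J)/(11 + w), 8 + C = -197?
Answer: 18983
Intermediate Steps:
C = -205 (C = -8 - 197 = -205)
b(w, J) = 2 - (J + J*(3 + w))/(11 + w) (b(w, J) = 2 - (J*(3 + w) + J)/(11 + w) = 2 - (J + J*(3 + w))/(11 + w))
I = -19045 (I = -7 + (-205 + 262)*(-334) = -7 + 57*(-334) = -7 - 19038 = -19045)
U(t) = 2*t
U(b(-25, 22)) - I = 2*((22 - 4*22 + 2*(-25) - 1*22*(-25))/(11 - 25)) - 1*(-19045) = 2*((22 - 88 - 50 + 550)/(-14)) + 19045 = 2*(-1/14*434) + 19045 = 2*(-31) + 19045 = -62 + 19045 = 18983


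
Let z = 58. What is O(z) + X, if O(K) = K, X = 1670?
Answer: 1728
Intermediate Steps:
O(z) + X = 58 + 1670 = 1728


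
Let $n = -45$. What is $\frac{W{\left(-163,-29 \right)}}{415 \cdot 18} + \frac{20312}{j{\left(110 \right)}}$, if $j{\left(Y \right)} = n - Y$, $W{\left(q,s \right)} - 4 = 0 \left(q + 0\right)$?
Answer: $- \frac{15173002}{115785} \approx -131.04$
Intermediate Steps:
$W{\left(q,s \right)} = 4$ ($W{\left(q,s \right)} = 4 + 0 \left(q + 0\right) = 4 + 0 q = 4 + 0 = 4$)
$j{\left(Y \right)} = -45 - Y$
$\frac{W{\left(-163,-29 \right)}}{415 \cdot 18} + \frac{20312}{j{\left(110 \right)}} = \frac{4}{415 \cdot 18} + \frac{20312}{-45 - 110} = \frac{4}{7470} + \frac{20312}{-45 - 110} = 4 \cdot \frac{1}{7470} + \frac{20312}{-155} = \frac{2}{3735} + 20312 \left(- \frac{1}{155}\right) = \frac{2}{3735} - \frac{20312}{155} = - \frac{15173002}{115785}$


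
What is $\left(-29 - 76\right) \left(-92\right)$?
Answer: $9660$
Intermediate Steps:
$\left(-29 - 76\right) \left(-92\right) = \left(-105\right) \left(-92\right) = 9660$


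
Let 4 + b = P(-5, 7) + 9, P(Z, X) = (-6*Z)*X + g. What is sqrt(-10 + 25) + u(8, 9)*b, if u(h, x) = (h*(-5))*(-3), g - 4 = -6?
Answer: 25560 + sqrt(15) ≈ 25564.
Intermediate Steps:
g = -2 (g = 4 - 6 = -2)
u(h, x) = 15*h (u(h, x) = -5*h*(-3) = 15*h)
P(Z, X) = -2 - 6*X*Z (P(Z, X) = (-6*Z)*X - 2 = -6*X*Z - 2 = -2 - 6*X*Z)
b = 213 (b = -4 + ((-2 - 6*7*(-5)) + 9) = -4 + ((-2 + 210) + 9) = -4 + (208 + 9) = -4 + 217 = 213)
sqrt(-10 + 25) + u(8, 9)*b = sqrt(-10 + 25) + (15*8)*213 = sqrt(15) + 120*213 = sqrt(15) + 25560 = 25560 + sqrt(15)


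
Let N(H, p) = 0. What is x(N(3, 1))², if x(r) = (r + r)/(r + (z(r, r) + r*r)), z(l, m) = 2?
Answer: 0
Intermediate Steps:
x(r) = 2*r/(2 + r + r²) (x(r) = (r + r)/(r + (2 + r*r)) = (2*r)/(r + (2 + r²)) = (2*r)/(2 + r + r²) = 2*r/(2 + r + r²))
x(N(3, 1))² = (2*0/(2 + 0 + 0²))² = (2*0/(2 + 0 + 0))² = (2*0/2)² = (2*0*(½))² = 0² = 0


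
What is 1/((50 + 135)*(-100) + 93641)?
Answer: 1/75141 ≈ 1.3308e-5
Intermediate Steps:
1/((50 + 135)*(-100) + 93641) = 1/(185*(-100) + 93641) = 1/(-18500 + 93641) = 1/75141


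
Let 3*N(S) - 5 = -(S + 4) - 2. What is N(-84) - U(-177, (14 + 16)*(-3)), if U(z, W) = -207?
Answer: 704/3 ≈ 234.67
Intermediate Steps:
N(S) = -⅓ - S/3 (N(S) = 5/3 + (-(S + 4) - 2)/3 = 5/3 + (-(4 + S) - 2)/3 = 5/3 + ((-4 - S) - 2)/3 = 5/3 + (-6 - S)/3 = 5/3 + (-2 - S/3) = -⅓ - S/3)
N(-84) - U(-177, (14 + 16)*(-3)) = (-⅓ - ⅓*(-84)) - 1*(-207) = (-⅓ + 28) + 207 = 83/3 + 207 = 704/3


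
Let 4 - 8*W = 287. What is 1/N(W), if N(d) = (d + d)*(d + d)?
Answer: 16/80089 ≈ 0.00019978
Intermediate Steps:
W = -283/8 (W = ½ - ⅛*287 = ½ - 287/8 = -283/8 ≈ -35.375)
N(d) = 4*d² (N(d) = (2*d)*(2*d) = 4*d²)
1/N(W) = 1/(4*(-283/8)²) = 1/(4*(80089/64)) = 1/(80089/16) = 16/80089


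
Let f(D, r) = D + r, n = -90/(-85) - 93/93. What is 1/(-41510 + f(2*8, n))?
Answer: -17/705397 ≈ -2.4100e-5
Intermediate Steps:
n = 1/17 (n = -90*(-1/85) - 93*1/93 = 18/17 - 1 = 1/17 ≈ 0.058824)
1/(-41510 + f(2*8, n)) = 1/(-41510 + (2*8 + 1/17)) = 1/(-41510 + (16 + 1/17)) = 1/(-41510 + 273/17) = 1/(-705397/17) = -17/705397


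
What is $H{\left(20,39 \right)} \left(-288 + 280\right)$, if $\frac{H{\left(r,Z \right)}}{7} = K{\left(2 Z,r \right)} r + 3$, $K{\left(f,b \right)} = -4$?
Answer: $4312$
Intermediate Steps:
$H{\left(r,Z \right)} = 21 - 28 r$ ($H{\left(r,Z \right)} = 7 \left(- 4 r + 3\right) = 7 \left(3 - 4 r\right) = 21 - 28 r$)
$H{\left(20,39 \right)} \left(-288 + 280\right) = \left(21 - 560\right) \left(-288 + 280\right) = \left(21 - 560\right) \left(-8\right) = \left(-539\right) \left(-8\right) = 4312$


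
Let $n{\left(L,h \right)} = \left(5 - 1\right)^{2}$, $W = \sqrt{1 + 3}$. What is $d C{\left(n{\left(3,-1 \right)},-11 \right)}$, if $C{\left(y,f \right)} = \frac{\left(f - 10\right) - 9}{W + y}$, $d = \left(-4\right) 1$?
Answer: $\frac{20}{3} \approx 6.6667$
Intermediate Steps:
$W = 2$ ($W = \sqrt{4} = 2$)
$n{\left(L,h \right)} = 16$ ($n{\left(L,h \right)} = 4^{2} = 16$)
$d = -4$
$C{\left(y,f \right)} = \frac{-19 + f}{2 + y}$ ($C{\left(y,f \right)} = \frac{\left(f - 10\right) - 9}{2 + y} = \frac{\left(-10 + f\right) - 9}{2 + y} = \frac{-19 + f}{2 + y}$)
$d C{\left(n{\left(3,-1 \right)},-11 \right)} = - 4 \frac{-19 - 11}{2 + 16} = - 4 \cdot \frac{1}{18} \left(-30\right) = \left(-4\right) \left(- \frac{5}{3}\right) = \frac{20}{3}$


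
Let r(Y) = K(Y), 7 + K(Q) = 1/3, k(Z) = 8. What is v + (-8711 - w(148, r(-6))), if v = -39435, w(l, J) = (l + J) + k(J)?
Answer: -144886/3 ≈ -48295.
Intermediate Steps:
K(Q) = -20/3 (K(Q) = -7 + 1/3 = -7 + 1*(⅓) = -7 + ⅓ = -20/3)
r(Y) = -20/3
w(l, J) = 8 + J + l (w(l, J) = (l + J) + 8 = (J + l) + 8 = 8 + J + l)
v + (-8711 - w(148, r(-6))) = -39435 + (-8711 - (8 - 20/3 + 148)) = -39435 + (-8711 - 1*448/3) = -39435 + (-8711 - 448/3) = -39435 - 26581/3 = -144886/3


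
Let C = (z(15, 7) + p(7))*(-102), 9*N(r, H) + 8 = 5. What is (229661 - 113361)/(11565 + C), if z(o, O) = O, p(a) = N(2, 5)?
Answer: 23260/2177 ≈ 10.684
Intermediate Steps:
N(r, H) = -⅓ (N(r, H) = -8/9 + (⅑)*5 = -8/9 + 5/9 = -⅓)
p(a) = -⅓
C = -680 (C = (7 - ⅓)*(-102) = (20/3)*(-102) = -680)
(229661 - 113361)/(11565 + C) = (229661 - 113361)/(11565 - 680) = 116300/10885 = 116300*(1/10885) = 23260/2177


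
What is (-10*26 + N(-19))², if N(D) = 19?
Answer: 58081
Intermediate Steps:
(-10*26 + N(-19))² = (-10*26 + 19)² = (-260 + 19)² = (-241)² = 58081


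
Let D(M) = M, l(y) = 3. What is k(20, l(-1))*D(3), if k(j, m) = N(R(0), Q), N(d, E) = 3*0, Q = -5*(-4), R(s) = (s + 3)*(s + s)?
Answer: 0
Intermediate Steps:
R(s) = 2*s*(3 + s) (R(s) = (3 + s)*(2*s) = 2*s*(3 + s))
Q = 20
N(d, E) = 0
k(j, m) = 0
k(20, l(-1))*D(3) = 0*3 = 0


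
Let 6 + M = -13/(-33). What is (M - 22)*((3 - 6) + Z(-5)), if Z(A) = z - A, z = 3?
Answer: -4555/33 ≈ -138.03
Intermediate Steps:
Z(A) = 3 - A
M = -185/33 (M = -6 - 13/(-33) = -6 - 13*(-1/33) = -6 + 13/33 = -185/33 ≈ -5.6061)
(M - 22)*((3 - 6) + Z(-5)) = (-185/33 - 22)*((3 - 6) + (3 - 1*(-5))) = -911*(-3 + (3 + 5))/33 = -911*(-3 + 8)/33 = -911/33*5 = -4555/33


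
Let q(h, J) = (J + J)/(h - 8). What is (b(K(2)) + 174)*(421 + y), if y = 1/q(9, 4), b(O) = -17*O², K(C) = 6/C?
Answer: 70749/8 ≈ 8843.6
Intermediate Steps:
q(h, J) = 2*J/(-8 + h) (q(h, J) = (2*J)/(-8 + h) = 2*J/(-8 + h))
y = ⅛ (y = 1/(2*4/(-8 + 9)) = 1/(2*4/1) = 1/(2*4*1) = 1/8 = ⅛ ≈ 0.12500)
(b(K(2)) + 174)*(421 + y) = (-17*(6/2)² + 174)*(421 + ⅛) = (-17*(6*(½))² + 174)*(3369/8) = (-17*3² + 174)*(3369/8) = (-17*9 + 174)*(3369/8) = (-153 + 174)*(3369/8) = 21*(3369/8) = 70749/8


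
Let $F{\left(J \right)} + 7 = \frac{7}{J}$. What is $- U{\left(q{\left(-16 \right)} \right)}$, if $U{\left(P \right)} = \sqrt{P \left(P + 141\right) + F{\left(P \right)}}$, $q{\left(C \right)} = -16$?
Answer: $- \frac{i \sqrt{32119}}{4} \approx - 44.804 i$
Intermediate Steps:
$F{\left(J \right)} = -7 + \frac{7}{J}$
$U{\left(P \right)} = \sqrt{-7 + \frac{7}{P} + P \left(141 + P\right)}$ ($U{\left(P \right)} = \sqrt{P \left(P + 141\right) - \left(7 - \frac{7}{P}\right)} = \sqrt{P \left(141 + P\right) - \left(7 - \frac{7}{P}\right)} = \sqrt{-7 + \frac{7}{P} + P \left(141 + P\right)}$)
$- U{\left(q{\left(-16 \right)} \right)} = - \sqrt{-7 + \left(-16\right)^{2} + \frac{7}{-16} + 141 \left(-16\right)} = - \sqrt{-7 + 256 + 7 \left(- \frac{1}{16}\right) - 2256} = - \sqrt{-7 + 256 - \frac{7}{16} - 2256} = - \sqrt{- \frac{32119}{16}} = - \frac{i \sqrt{32119}}{4}$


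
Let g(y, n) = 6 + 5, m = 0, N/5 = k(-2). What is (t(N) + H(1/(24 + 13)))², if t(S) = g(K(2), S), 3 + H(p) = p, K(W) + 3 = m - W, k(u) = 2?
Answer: 88209/1369 ≈ 64.433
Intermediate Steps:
N = 10 (N = 5*2 = 10)
K(W) = -3 - W (K(W) = -3 + (0 - W) = -3 - W)
g(y, n) = 11
H(p) = -3 + p
t(S) = 11
(t(N) + H(1/(24 + 13)))² = (11 + (-3 + 1/(24 + 13)))² = (11 + (-3 + 1/37))² = (11 - 110/37)² = (297/37)² = 88209/1369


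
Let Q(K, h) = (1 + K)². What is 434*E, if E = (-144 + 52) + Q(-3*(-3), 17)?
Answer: 3472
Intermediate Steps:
E = 8 (E = (-144 + 52) + (1 - 3*(-3))² = -92 + (1 + 9)² = -92 + 10² = -92 + 100 = 8)
434*E = 434*8 = 3472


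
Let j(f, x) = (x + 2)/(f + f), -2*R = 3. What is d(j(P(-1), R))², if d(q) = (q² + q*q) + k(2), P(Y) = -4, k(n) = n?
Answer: 66049/16384 ≈ 4.0313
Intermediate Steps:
R = -3/2 (R = -½*3 = -3/2 ≈ -1.5000)
j(f, x) = (2 + x)/(2*f) (j(f, x) = (2 + x)/((2*f)) = (2 + x)*(1/(2*f)) = (2 + x)/(2*f))
d(q) = 2 + 2*q² (d(q) = (q² + q*q) + 2 = (q² + q²) + 2 = 2*q² + 2 = 2 + 2*q²)
d(j(P(-1), R))² = (2 + 2*((½)*(2 - 3/2)/(-4))²)² = (2 + 2*((½)*(-¼)*(½))²)² = (2 + 2*(-1/16)²)² = (2 + 2*(1/256))² = (2 + 1/128)² = (257/128)² = 66049/16384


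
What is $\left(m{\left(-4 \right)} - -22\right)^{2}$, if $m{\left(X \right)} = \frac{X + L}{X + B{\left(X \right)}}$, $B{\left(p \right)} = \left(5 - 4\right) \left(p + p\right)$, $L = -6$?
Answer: $\frac{18769}{36} \approx 521.36$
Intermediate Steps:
$B{\left(p \right)} = 2 p$ ($B{\left(p \right)} = 1 \cdot 2 p = 2 p$)
$m{\left(X \right)} = \frac{-6 + X}{3 X}$ ($m{\left(X \right)} = \frac{X - 6}{X + 2 X} = \frac{-6 + X}{3 X}$)
$\left(m{\left(-4 \right)} - -22\right)^{2} = \left(\frac{-6 - 4}{3 \left(-4\right)} - -22\right)^{2} = \left(\frac{1}{3} \left(- \frac{1}{4}\right) \left(-10\right) + 22\right)^{2} = \left(\frac{5}{6} + 22\right)^{2} = \left(\frac{137}{6}\right)^{2} = \frac{18769}{36}$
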